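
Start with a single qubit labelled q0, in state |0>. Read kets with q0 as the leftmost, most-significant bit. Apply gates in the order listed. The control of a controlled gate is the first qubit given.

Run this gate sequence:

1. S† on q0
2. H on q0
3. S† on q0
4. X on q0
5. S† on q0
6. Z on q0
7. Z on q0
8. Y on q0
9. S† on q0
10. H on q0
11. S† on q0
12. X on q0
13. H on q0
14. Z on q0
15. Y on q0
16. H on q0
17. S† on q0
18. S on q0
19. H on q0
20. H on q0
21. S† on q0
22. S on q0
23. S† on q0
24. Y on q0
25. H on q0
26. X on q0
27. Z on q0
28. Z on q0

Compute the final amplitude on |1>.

The final state's coefficient on |1> equals -sqrt(2)*I/2. Key observation: steps 18-21 multiply out to the identity, so the circuit reduces to the remaining gates.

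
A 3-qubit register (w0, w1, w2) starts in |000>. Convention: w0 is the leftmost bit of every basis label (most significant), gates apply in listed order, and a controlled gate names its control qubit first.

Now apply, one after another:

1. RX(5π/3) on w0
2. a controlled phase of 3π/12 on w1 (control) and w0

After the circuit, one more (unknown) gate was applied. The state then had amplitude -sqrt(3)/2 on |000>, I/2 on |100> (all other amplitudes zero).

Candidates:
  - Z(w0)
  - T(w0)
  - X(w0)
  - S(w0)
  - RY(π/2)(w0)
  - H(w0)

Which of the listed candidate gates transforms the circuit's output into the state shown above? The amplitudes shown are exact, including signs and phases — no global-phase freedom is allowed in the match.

It was Z(w0) that produced the state shown.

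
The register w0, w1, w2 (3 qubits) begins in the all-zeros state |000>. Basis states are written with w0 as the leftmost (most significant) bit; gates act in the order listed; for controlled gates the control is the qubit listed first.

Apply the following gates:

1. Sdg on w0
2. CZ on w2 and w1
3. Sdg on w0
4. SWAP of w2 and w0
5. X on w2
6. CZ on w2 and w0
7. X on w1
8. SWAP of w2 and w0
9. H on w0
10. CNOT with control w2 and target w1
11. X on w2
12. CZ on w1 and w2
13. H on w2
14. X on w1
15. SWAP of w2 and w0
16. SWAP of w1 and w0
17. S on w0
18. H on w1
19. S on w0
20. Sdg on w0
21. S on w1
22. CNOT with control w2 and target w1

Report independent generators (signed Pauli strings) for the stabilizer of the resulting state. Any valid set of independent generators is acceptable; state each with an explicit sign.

The final state is stabilized by the group generated by -IXX, +ZII, -IZZ; other independent generating sets are equally valid.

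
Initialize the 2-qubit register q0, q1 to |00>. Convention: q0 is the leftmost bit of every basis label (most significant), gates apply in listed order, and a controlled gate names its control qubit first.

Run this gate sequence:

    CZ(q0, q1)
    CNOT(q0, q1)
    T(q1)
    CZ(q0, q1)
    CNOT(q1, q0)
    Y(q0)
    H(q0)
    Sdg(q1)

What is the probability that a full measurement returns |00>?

Outcome |00> occurs with probability 1/2.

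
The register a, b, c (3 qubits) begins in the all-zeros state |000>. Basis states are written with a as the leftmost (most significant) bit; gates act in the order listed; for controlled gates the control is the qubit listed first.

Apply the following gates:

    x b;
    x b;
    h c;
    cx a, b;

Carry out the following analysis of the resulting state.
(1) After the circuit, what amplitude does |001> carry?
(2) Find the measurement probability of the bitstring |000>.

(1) The amplitude on |001> is sqrt(2)/2. Key observation: gates 1-2 undo each other exactly, leaving only the rest of the circuit to track.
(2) Outcome |000> occurs with probability 1/2.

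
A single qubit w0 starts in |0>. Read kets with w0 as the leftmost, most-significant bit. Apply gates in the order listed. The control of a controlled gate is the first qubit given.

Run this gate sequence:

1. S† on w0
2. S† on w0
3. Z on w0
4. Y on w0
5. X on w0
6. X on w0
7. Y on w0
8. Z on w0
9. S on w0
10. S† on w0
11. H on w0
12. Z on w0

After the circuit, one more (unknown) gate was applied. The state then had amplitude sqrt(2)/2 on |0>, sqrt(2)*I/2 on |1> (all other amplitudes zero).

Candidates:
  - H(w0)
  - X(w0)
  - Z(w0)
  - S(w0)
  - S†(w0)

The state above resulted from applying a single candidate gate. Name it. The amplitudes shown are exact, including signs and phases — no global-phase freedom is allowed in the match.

The applied gate was S†(w0).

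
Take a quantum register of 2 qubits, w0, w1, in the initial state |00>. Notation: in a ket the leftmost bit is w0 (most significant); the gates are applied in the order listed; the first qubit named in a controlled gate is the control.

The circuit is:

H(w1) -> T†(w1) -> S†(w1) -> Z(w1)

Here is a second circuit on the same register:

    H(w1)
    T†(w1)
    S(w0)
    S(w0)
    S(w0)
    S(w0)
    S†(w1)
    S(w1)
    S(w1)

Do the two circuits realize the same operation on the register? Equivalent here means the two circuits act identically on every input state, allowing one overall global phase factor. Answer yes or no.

Yes — the two circuits implement the same unitary up to a global phase.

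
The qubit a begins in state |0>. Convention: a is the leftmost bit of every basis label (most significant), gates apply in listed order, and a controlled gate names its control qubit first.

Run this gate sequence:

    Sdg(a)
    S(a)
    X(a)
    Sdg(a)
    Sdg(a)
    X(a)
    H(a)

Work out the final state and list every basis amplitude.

After the circuit, the state carries amplitude -sqrt(2)/2 on |0>, -sqrt(2)/2 on |1>.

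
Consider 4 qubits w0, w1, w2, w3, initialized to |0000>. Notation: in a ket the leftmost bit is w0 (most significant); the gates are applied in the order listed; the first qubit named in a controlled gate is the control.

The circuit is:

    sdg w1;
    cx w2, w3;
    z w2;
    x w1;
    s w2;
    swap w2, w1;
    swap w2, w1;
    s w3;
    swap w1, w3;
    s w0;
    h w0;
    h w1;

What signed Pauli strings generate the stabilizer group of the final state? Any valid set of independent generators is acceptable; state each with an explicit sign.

The stabilizer group can be generated by +XIII, +IXII, +IIZI, -IIIZ, among other valid generating sets. Key observation: steps 6-7 multiply out to the identity, so the circuit reduces to the remaining gates.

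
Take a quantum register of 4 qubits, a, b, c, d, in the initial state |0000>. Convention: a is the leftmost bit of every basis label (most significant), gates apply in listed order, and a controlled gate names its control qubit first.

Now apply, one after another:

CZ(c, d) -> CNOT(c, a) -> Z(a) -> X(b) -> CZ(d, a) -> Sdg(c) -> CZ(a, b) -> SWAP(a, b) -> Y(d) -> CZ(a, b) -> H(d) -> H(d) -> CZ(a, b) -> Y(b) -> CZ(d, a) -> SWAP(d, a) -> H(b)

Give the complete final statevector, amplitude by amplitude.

After the circuit, the state carries amplitude sqrt(2)/2 on |1001>, -sqrt(2)/2 on |1101>, and 0 on every other basis state. Key observation: the block from step 10 through step 13 cancels to the identity and can be dropped.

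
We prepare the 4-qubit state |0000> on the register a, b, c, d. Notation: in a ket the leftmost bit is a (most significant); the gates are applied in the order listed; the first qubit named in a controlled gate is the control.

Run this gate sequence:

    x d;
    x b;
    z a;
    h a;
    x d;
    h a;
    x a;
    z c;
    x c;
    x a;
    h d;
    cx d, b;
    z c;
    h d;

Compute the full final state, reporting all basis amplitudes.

The resulting statevector has amplitude -1/2 on |0010>, 1/2 on |0011>, -1/2 on |0110>, -1/2 on |0111>, and 0 on every other basis state.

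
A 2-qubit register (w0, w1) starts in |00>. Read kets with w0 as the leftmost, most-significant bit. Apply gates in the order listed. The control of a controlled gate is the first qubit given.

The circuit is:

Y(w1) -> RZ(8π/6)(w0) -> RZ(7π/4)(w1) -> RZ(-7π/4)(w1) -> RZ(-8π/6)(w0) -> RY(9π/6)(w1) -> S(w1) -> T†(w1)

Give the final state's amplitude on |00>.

The amplitude on |00> is -sqrt(2)*I/2. Key observation: gates 2-5 undo each other exactly, leaving only the rest of the circuit to track.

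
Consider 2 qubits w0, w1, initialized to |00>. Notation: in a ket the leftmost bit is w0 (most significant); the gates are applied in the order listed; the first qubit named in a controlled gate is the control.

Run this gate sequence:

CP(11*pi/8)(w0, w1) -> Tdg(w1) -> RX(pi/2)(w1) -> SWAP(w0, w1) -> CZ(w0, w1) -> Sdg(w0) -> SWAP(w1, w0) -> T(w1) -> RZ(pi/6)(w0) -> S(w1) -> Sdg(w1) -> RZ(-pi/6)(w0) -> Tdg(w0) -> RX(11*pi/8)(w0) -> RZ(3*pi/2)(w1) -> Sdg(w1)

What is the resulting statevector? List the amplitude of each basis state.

After the circuit, the state carries amplitude sqrt(2)*exp(I*pi/4)*cos(5*pi/16)/2 on |00>, sqrt(2)*I*cos(5*pi/16)/2 on |01>, sqrt(2)*exp(3*I*pi/4)*sin(5*pi/16)/2 on |10>, -sqrt(2)*sin(5*pi/16)/2 on |11>.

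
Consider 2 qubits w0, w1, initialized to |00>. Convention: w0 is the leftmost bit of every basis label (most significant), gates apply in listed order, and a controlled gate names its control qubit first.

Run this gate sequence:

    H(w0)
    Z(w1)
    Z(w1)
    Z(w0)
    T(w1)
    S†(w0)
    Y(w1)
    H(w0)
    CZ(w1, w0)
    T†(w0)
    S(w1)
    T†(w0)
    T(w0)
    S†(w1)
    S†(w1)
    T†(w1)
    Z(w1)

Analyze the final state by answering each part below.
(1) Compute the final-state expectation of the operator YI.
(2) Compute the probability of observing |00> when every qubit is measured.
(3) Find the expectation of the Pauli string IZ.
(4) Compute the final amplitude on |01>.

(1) The observable YI averages to sqrt(2)/2. Key observation: the block from step 11 through step 14 cancels to the identity and can be dropped.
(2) A full measurement returns |00> with probability 0.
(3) In the final state, IZ has expectation -1.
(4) |01> carries amplitude -sqrt(2)/2 in the final state.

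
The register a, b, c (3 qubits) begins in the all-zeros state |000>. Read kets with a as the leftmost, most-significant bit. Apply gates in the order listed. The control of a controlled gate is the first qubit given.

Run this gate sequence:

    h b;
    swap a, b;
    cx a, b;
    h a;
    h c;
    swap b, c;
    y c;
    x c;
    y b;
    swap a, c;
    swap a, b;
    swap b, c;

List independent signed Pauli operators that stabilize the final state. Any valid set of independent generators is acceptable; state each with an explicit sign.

One valid set of independent stabilizer generators is -XII, +IXZ, -IZX (any independent generating set of the same group is equally correct).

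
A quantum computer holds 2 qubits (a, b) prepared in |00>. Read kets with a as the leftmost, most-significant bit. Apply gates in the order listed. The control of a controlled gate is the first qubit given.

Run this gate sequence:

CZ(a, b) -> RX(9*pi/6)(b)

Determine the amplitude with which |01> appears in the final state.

The amplitude on |01> is -sqrt(2)*I/2.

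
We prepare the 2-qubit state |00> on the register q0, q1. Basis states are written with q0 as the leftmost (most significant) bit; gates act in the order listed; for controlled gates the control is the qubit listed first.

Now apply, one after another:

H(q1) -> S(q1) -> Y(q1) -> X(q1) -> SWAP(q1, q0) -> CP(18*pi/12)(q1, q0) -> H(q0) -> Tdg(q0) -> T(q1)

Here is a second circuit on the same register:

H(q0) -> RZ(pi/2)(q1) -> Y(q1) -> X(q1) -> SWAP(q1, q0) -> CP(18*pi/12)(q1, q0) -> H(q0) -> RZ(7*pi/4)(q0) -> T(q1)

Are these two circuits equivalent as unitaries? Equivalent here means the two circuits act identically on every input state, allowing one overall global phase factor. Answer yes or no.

No: there is an input state on which the two circuits produce genuinely different outputs (not merely differing by a phase).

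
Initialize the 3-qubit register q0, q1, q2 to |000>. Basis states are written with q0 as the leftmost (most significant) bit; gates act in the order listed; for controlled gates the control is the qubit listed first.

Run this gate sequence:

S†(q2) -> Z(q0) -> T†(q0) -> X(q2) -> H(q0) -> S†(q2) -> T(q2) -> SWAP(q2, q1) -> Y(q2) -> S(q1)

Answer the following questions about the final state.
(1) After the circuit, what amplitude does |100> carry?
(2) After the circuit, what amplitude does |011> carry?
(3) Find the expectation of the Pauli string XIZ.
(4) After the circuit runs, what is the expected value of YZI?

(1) The amplitude on |100> is 0.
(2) The amplitude on |011> is sqrt(2)*exp(3*I*pi/4)/2.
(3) In the final state, XIZ has expectation -1.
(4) The observable YZI averages to 0.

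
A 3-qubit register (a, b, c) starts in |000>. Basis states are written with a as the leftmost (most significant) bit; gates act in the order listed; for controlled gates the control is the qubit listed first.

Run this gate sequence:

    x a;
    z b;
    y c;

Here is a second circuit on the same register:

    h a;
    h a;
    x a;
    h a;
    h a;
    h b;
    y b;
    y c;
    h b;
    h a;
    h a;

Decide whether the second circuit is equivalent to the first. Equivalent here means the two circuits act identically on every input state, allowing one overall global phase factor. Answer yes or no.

No: there is an input state on which the two circuits produce genuinely different outputs (not merely differing by a phase).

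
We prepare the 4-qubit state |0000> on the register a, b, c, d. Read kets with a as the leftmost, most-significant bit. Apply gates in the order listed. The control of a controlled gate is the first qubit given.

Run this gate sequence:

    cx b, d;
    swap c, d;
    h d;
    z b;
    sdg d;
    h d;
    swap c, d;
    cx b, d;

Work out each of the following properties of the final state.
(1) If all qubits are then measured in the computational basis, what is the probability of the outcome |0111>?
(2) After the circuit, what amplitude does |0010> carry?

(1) Outcome |0111> occurs with probability 0.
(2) |0010> carries amplitude 1/2 + I/2 in the final state.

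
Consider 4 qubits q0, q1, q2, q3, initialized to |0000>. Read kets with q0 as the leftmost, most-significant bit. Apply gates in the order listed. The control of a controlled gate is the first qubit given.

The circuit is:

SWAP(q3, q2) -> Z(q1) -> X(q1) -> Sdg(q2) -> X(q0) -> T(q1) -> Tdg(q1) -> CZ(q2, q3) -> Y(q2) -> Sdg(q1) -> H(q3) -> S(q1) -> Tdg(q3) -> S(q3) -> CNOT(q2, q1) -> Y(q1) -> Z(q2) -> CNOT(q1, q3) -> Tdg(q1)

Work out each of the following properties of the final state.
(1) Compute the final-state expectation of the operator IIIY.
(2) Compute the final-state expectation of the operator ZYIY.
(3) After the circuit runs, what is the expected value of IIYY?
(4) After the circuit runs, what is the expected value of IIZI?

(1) The expectation value of IIIY is -sqrt(2)/2.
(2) The observable ZYIY averages to 0.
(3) The observable IIYY averages to 0.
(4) The observable IIZI averages to -1.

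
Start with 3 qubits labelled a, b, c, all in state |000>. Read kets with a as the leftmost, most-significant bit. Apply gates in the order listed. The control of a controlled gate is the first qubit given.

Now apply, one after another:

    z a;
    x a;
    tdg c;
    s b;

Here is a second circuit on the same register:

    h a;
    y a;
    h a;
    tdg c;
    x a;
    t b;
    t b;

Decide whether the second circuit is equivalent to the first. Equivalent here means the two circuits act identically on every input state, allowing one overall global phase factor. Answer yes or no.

No — the two circuits implement different unitaries, even allowing a global phase.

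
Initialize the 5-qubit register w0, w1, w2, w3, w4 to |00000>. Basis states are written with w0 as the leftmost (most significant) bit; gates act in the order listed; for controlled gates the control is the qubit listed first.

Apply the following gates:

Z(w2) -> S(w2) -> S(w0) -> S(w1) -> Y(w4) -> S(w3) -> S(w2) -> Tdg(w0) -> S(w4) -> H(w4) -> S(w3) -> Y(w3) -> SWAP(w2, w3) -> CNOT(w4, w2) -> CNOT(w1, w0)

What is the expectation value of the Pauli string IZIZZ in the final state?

The observable IZIZZ averages to 0.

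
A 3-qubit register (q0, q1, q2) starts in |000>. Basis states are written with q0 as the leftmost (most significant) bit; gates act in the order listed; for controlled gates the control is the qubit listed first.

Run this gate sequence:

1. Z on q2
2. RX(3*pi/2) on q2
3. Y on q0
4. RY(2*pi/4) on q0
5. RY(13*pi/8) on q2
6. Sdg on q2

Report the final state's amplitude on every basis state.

After the circuit, the state carries amplitude sin(3*pi/16)/2 - I*cos(3*pi/16)/2 on |000>, sin(3*pi/16)/2 - I*cos(3*pi/16)/2 on |001>, 0 on |010>, 0 on |011>, -sin(3*pi/16)/2 + I*cos(3*pi/16)/2 on |100>, -sin(3*pi/16)/2 + I*cos(3*pi/16)/2 on |101>, 0 on |110>, 0 on |111>.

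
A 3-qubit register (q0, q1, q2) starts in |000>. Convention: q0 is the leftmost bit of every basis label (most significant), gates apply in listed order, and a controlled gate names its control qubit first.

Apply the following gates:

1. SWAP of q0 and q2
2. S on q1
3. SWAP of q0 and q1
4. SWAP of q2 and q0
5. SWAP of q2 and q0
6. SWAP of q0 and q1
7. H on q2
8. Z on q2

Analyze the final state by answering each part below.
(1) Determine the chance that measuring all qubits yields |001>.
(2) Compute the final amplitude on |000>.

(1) A full measurement returns |001> with probability 1/2. Key observation: gates 3-6 undo each other exactly, leaving only the rest of the circuit to track.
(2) The amplitude on |000> is sqrt(2)/2.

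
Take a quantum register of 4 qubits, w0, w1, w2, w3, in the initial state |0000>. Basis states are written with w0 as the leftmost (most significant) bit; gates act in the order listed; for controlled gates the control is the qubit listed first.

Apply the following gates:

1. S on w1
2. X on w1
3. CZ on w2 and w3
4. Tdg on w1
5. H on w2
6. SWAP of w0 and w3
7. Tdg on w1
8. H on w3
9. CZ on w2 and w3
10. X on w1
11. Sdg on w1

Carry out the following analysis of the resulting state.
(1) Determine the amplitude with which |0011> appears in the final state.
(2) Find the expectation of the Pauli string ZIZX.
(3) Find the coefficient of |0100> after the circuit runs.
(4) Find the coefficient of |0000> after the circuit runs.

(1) The final state's coefficient on |0011> equals I/2.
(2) The expectation value of ZIZX is 1.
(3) |0100> carries amplitude 0 in the final state.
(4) The amplitude on |0000> is -I/2.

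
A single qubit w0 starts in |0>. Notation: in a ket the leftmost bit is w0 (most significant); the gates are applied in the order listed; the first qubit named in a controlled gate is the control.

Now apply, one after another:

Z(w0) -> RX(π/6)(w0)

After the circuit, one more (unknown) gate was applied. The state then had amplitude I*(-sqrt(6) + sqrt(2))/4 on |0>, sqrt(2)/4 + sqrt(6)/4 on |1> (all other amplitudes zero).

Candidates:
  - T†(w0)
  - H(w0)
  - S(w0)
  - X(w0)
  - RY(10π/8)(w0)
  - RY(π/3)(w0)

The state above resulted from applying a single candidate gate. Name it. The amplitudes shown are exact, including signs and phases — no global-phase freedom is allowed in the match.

The unique candidate consistent with the amplitudes is X(w0).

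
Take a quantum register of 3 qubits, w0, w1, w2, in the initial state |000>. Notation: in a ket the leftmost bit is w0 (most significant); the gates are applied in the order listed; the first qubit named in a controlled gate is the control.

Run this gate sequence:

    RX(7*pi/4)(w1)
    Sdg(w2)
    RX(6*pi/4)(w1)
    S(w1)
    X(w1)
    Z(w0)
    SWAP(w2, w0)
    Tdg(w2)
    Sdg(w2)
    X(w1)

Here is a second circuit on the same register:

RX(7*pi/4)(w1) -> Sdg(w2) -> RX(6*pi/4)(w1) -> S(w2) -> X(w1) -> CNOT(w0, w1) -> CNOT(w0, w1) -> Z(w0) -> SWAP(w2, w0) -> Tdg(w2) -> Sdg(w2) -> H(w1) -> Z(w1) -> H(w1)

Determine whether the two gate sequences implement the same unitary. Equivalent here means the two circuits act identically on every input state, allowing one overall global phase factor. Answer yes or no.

No: there is an input state on which the two circuits produce genuinely different outputs (not merely differing by a phase).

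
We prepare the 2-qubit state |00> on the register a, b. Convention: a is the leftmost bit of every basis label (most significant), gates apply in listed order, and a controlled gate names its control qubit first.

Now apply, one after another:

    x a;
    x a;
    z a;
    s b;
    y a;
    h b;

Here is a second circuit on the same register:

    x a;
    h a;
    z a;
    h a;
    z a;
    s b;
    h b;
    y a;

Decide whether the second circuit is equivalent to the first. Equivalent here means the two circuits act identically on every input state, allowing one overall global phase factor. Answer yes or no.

Yes — the two circuits implement the same unitary up to a global phase.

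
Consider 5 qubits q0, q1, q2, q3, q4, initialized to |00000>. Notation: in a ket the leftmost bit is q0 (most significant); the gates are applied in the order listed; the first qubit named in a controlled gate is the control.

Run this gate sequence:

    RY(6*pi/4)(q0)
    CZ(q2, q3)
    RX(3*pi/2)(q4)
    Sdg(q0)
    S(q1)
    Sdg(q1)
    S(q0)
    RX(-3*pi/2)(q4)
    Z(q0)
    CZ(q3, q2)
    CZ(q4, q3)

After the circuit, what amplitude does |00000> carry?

|00000> carries amplitude -sqrt(2)/2 in the final state.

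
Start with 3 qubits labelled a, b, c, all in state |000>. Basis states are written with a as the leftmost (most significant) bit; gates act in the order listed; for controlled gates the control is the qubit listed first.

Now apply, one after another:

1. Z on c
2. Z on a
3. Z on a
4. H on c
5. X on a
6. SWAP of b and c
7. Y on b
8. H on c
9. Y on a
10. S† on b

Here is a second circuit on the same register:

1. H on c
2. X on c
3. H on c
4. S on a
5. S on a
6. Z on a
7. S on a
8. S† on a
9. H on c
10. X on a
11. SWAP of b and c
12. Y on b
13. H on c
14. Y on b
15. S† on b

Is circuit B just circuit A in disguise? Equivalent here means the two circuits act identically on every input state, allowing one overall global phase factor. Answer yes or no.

No: there is an input state on which the two circuits produce genuinely different outputs (not merely differing by a phase).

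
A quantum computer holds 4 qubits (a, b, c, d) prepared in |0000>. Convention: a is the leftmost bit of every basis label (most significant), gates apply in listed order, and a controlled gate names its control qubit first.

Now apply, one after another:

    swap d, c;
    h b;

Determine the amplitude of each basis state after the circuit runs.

After the circuit, the state carries amplitude sqrt(2)/2 on |0000>, sqrt(2)/2 on |0100>, and 0 on every other basis state.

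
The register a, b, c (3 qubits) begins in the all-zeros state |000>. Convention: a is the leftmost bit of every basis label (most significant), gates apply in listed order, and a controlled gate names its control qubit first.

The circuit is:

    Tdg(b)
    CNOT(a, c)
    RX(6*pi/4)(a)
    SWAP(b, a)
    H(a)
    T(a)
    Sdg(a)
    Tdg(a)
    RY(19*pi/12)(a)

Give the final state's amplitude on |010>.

The amplitude on |010> is -sqrt(2 - sqrt(2))/8 + sqrt(3*sqrt(2) + 6)/8 + I*sqrt(6 - 3*sqrt(2))/8 + I*sqrt(sqrt(2) + 2)/8.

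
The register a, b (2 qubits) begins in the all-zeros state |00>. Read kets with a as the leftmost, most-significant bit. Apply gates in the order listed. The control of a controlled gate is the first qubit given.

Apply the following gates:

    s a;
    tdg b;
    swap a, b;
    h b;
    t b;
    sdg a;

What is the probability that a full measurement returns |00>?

The probability of measuring |00> is 1/2.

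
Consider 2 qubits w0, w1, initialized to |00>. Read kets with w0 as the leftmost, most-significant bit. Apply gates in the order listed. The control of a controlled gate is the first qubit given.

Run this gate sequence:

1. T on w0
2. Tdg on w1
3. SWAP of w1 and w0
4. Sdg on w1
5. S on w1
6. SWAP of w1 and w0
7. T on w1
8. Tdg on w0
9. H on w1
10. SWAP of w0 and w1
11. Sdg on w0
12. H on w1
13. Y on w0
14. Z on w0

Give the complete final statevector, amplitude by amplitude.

The resulting statevector has amplitude -1/2 on |00>, -1/2 on |01>, -I/2 on |10>, -I/2 on |11>.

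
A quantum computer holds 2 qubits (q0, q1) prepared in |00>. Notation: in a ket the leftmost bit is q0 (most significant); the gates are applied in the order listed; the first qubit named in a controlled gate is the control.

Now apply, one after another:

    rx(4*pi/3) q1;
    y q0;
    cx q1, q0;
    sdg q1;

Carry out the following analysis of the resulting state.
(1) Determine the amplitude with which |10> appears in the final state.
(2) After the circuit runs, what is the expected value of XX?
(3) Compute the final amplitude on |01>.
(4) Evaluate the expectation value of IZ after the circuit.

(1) The final state's coefficient on |10> equals -I/2.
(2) The expectation value of XX is sqrt(3)/2.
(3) The amplitude on |01> is -sqrt(3)*I/2.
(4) The observable IZ averages to -1/2.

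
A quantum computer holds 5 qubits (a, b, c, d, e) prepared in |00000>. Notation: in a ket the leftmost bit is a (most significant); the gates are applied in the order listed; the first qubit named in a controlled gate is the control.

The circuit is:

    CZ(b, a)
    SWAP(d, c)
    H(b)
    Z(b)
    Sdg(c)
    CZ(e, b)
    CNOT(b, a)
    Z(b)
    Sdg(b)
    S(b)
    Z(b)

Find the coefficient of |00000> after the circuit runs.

The amplitude on |00000> is sqrt(2)/2.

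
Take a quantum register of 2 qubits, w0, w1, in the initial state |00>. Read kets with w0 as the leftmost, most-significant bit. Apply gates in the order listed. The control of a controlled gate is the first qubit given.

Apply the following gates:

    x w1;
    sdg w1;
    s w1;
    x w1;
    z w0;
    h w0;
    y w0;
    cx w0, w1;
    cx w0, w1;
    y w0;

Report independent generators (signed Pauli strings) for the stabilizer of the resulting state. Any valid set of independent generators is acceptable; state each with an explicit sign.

The stabilizer group can be generated by +XI, +IZ, among other valid generating sets.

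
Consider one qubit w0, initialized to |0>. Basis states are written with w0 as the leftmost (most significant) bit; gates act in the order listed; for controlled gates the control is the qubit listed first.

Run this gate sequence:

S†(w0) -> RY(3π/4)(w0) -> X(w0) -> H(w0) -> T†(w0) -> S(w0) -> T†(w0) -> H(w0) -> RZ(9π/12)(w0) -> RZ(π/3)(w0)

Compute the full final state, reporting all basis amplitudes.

The resulting statevector has amplitude -sqrt(sqrt(2) + 2)*exp(11*I*pi/24)/2 on |0>, sqrt(2 - sqrt(2))*exp(13*I*pi/24)/2 on |1>.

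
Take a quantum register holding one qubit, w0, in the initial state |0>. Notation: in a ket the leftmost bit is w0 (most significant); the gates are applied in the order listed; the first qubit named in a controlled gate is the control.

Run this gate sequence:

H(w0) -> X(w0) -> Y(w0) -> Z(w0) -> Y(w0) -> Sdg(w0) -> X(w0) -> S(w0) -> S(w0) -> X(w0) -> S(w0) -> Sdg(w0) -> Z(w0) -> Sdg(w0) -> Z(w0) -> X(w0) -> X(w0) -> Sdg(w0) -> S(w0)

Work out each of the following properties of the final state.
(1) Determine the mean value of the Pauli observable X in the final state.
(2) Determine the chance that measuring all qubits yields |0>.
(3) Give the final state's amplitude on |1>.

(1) In the final state, X has expectation -1.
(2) A full measurement returns |0> with probability 1/2.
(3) |1> carries amplitude -sqrt(2)/2 in the final state.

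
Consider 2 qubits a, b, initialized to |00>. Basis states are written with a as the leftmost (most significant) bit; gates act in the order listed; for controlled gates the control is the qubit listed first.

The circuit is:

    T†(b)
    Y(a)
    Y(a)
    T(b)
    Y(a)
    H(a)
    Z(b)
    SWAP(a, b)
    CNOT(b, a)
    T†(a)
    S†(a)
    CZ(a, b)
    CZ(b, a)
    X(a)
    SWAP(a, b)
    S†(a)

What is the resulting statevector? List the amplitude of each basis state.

After the circuit, the state carries amplitude 0 on |00>, sqrt(2)*I/2 on |01>, sqrt(2)*exp(I*pi/4)/2 on |10>, 0 on |11>.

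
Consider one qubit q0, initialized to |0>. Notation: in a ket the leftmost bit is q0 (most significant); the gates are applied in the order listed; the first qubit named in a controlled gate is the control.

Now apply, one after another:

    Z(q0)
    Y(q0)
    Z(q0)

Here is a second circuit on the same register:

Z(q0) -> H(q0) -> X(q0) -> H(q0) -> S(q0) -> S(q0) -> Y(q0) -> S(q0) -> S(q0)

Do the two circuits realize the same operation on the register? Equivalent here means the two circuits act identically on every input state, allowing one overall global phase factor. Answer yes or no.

Yes, they are equivalent — the unitaries differ by at most a global phase.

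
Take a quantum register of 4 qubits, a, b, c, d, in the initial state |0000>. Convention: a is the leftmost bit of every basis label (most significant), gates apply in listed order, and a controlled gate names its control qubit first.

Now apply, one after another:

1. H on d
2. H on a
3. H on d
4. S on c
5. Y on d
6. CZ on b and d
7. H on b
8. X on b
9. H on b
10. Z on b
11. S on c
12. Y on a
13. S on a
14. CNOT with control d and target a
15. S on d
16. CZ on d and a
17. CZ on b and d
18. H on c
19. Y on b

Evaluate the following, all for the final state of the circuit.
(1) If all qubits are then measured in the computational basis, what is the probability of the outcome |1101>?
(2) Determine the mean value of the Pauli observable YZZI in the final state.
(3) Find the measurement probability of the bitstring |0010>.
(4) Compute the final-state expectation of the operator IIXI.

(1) A full measurement returns |1101> with probability 1/4. Key observation: gates 7-10 undo each other exactly, leaving only the rest of the circuit to track.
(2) The observable YZZI averages to 0.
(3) The probability of measuring |0010> is 0.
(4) The expectation value of IIXI is 1.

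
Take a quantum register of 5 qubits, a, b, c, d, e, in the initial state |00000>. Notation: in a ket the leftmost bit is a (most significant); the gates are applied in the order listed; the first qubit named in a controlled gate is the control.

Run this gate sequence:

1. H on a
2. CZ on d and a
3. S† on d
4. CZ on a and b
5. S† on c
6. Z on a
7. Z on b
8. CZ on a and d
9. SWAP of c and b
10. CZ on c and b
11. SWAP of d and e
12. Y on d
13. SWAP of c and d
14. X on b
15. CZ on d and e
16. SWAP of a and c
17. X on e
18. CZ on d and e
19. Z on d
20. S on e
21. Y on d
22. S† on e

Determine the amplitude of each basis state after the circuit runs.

After the circuit, the state carries amplitude -sqrt(2)/2 on |11011>, sqrt(2)/2 on |11111>, and 0 on every other basis state.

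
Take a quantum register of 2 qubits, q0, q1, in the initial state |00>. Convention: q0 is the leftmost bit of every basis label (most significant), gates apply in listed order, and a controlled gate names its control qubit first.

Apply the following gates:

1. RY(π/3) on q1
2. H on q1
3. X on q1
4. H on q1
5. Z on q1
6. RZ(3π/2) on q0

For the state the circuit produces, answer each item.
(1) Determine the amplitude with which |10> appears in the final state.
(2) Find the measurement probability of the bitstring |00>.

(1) The final state's coefficient on |10> equals 0. Key observation: the block from step 2 through step 5 cancels to the identity and can be dropped.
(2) Outcome |00> occurs with probability 3/4.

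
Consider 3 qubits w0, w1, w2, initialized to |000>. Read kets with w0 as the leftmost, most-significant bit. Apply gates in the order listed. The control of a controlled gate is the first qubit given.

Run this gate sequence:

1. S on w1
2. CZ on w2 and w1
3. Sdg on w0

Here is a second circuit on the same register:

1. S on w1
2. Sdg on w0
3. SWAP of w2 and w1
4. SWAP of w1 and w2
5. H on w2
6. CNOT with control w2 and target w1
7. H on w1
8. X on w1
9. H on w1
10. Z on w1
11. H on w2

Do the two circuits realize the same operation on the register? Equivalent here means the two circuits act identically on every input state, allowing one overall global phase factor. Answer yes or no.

No, they are not equivalent — no single phase factor reconciles the two unitaries.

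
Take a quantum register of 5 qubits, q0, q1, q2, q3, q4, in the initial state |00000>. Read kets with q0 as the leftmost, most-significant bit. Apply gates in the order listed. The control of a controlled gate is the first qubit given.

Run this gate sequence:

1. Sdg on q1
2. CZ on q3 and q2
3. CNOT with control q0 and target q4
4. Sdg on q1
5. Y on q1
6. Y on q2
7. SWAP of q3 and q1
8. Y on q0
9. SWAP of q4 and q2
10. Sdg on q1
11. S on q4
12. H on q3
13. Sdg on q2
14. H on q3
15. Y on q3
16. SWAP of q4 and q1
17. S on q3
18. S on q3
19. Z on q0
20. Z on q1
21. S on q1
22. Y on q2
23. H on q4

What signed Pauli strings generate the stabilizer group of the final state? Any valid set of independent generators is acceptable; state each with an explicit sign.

The final state is stabilized by the group generated by +IIIIX, -ZIIII, -IZIII, -IIZII, +IIIZI; other independent generating sets are equally valid.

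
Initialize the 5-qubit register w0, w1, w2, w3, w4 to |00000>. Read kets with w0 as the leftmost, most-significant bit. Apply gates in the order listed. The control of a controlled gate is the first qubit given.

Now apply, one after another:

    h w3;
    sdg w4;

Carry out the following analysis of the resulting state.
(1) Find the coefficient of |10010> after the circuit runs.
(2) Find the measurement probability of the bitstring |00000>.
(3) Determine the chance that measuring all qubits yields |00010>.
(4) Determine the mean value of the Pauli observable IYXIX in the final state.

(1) The amplitude on |10010> is 0.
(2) The probability of measuring |00000> is 1/2.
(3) Outcome |00010> occurs with probability 1/2.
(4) The observable IYXIX averages to 0.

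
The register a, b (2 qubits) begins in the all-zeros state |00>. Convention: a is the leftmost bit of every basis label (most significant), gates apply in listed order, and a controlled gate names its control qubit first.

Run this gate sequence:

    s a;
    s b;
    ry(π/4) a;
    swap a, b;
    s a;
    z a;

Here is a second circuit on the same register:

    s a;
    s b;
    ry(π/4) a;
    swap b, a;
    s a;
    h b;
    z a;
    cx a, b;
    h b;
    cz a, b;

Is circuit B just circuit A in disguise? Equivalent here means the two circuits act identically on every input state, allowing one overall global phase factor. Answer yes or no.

Yes — the two circuits implement the same unitary up to a global phase.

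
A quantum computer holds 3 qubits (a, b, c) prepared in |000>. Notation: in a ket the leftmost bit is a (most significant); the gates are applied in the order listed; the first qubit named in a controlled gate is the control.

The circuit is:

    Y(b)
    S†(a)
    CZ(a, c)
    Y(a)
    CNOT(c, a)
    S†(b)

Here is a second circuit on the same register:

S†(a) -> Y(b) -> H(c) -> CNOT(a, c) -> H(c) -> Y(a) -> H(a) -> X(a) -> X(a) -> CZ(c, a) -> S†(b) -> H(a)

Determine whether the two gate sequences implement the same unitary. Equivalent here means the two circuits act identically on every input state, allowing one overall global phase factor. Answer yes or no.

Yes, they are equivalent — the unitaries differ by at most a global phase.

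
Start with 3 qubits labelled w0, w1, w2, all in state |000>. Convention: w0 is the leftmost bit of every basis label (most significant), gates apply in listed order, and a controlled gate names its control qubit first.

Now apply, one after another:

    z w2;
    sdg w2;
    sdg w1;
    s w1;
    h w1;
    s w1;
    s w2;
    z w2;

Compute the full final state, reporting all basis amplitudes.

The final amplitudes are sqrt(2)/2 on |000>, sqrt(2)*I/2 on |010>, and 0 on every other basis state.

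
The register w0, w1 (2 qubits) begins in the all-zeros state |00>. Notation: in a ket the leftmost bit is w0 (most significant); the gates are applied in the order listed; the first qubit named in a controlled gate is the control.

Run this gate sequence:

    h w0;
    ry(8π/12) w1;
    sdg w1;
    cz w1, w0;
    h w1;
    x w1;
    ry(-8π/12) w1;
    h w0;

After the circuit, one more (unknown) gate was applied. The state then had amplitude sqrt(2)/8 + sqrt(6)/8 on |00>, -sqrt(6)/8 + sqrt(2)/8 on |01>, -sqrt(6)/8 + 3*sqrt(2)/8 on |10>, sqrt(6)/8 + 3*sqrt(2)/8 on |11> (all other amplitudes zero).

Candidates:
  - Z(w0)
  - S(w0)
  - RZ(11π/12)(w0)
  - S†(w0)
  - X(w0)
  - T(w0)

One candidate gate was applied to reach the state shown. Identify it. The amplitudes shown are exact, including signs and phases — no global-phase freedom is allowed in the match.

The unique candidate consistent with the amplitudes is S(w0).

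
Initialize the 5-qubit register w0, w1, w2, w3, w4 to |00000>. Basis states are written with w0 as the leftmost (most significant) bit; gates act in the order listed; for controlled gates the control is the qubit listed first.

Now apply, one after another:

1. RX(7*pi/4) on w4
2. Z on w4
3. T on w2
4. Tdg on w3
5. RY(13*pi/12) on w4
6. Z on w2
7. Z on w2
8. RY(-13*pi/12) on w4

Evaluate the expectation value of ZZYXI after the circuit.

In the final state, ZZYXI has expectation 0. Key observation: the block from step 5 through step 8 cancels to the identity and can be dropped.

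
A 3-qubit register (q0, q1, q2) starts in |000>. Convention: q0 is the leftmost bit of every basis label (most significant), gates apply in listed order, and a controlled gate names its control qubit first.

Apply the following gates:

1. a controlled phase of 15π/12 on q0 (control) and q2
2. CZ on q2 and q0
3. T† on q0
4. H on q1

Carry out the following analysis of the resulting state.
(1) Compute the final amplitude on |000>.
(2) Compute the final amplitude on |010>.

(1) The final state's coefficient on |000> equals sqrt(2)/2.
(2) The final state's coefficient on |010> equals sqrt(2)/2.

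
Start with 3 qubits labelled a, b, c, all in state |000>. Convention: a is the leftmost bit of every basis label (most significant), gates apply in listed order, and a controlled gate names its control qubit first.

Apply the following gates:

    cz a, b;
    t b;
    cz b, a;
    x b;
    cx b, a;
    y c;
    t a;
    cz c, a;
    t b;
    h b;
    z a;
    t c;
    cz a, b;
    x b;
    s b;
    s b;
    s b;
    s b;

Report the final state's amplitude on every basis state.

After the circuit, the state carries amplitude -sqrt(2)*exp(I*pi/4)/2 on |101>, -sqrt(2)*exp(I*pi/4)/2 on |111>, and 0 on every other basis state.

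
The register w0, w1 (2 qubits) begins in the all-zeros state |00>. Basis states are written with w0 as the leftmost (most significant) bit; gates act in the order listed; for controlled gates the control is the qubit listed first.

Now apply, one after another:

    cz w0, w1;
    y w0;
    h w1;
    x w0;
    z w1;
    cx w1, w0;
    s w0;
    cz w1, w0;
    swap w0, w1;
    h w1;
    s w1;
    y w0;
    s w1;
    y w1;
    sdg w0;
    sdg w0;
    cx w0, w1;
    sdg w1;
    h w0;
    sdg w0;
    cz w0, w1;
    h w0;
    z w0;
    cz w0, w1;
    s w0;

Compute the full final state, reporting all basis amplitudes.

After the circuit, the state carries amplitude 0 on |00>, 0 on |01>, 1/2 - I/2 on |10>, -1/2 + I/2 on |11>.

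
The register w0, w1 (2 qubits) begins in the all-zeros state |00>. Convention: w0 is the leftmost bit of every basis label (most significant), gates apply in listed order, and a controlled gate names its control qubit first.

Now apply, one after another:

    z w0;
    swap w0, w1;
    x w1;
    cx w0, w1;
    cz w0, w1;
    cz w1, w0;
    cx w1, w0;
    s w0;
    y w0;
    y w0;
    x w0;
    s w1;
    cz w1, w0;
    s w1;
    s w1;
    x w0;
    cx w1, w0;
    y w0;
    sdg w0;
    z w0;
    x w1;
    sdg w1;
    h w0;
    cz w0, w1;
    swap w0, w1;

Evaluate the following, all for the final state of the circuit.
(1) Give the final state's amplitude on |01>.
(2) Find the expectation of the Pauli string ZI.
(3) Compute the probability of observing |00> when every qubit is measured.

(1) |01> carries amplitude sqrt(2)/2 in the final state.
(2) In the final state, ZI has expectation 1.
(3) The probability of measuring |00> is 1/2.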